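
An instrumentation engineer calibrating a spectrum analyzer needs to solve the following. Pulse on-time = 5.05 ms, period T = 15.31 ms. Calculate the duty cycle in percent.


Duty cycle as a percentage:
DC = (t_on / T) * 100
   = (5.05 / 15.31) * 100
   = 0.32985 * 100
   = 32.98 %

32.98 %


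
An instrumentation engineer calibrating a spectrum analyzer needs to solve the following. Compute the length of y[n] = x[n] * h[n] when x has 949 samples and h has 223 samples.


Linear convolution output length:
L = N + M - 1
  = 949 + 223 - 1
  = 1171 samples

1171


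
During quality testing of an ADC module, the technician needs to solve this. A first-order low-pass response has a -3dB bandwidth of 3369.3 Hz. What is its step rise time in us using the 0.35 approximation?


Rise time from bandwidth relationship:
tr = 0.35 / BW
   = 0.35 / 3369.3
   = 0.000103879144 s
   = 103.8791 us

103.8791 us


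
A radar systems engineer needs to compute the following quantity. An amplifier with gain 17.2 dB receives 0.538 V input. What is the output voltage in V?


Output voltage from dB gain:
V_out = V_in * 10^(gain_dB / 20)
      = 0.538 * 10^(17.2 / 20)
      = 0.538 * 7.24436
      = 3.8975 V

3.8975 V


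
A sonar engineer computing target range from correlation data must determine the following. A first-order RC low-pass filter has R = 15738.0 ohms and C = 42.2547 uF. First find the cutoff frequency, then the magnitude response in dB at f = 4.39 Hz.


Step 1 — cutoff frequency:
fc = 1 / (2*pi*R*C)
C = 42.2547 uF = 4.22547e-05 F
fc = 1 / (2*pi*15738.0*4.22547e-05)
   = 0.239329 Hz

Step 2 — magnitude at f = 4.39 Hz:
|H(f)| = 1 / sqrt(1 + (f/fc)^2)
f/fc = 4.39 / 0.239329 = 18.34295
|H| = 1 / sqrt(1 + 336.463815) = 0.054436
|H|_dB = 20*log10(0.054436) = -25.28 dB

fc = 0.239329 Hz; |H(4.39 Hz)| = -25.28 dB


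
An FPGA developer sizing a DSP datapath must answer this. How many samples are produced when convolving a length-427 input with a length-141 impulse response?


Linear convolution output length:
L = N + M - 1
  = 427 + 141 - 1
  = 567 samples

567


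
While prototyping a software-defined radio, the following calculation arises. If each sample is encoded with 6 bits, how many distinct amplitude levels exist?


Number of quantization levels = 2^N
= 2^6
= 64

64


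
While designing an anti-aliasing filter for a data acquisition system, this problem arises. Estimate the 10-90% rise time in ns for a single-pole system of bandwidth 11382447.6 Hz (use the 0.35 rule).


Rise time from bandwidth relationship:
tr = 0.35 / BW
   = 0.35 / 11382447.6
   = 3.074909829e-08 s
   = 30.7491 ns

30.7491 ns


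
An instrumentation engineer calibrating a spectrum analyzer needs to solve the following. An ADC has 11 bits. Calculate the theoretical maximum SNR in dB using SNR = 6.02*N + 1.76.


Theoretical SNR for a full-scale sinusoid:
SNR = 6.02 * N + 1.76
    = 6.02 * 11 + 1.76
    = 66.22 + 1.76
    = 67.98 dB

67.98 dB


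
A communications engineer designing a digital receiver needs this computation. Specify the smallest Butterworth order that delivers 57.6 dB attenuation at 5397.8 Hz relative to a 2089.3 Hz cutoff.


Butterworth filter order formula:
n = log10(10^(A/10) - 1) / (2 * log10(f_stop/f_pass))
10^(57.6/10) - 1 = 575438.9373
f_stop/f_pass = 5397.8 / 2089.3 = 2.5835
n = 6.9866 -> ceil = 7

7


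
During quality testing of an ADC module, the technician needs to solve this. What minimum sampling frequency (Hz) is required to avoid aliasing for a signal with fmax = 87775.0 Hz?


The Nyquist rate is twice the maximum frequency component.
fs_min = 2 * fmax
      = 2 * 87775.0
      = 175550.0 Hz

175550.0


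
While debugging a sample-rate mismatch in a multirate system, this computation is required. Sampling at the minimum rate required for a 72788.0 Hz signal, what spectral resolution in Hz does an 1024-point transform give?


Step 1 — Nyquist sampling rate:
fs = 2 * fmax = 2 * 72788.0 = 145576.0 Hz

Step 2 — DFT bin spacing:
df = fs / N = 145576.0 / 1024 = 142.1641 Hz

142.1641 Hz


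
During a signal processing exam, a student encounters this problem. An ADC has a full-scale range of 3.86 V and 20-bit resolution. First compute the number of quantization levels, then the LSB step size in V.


Step 1 — number of quantization levels:
L = 2^N = 2^20 = 1048576

Step 2 — LSB step size:
delta = Vfs / L
      = 3.86 / 1048576
      = 3.68e-06 V

Levels = 1048576; step size = 3.68e-06 V


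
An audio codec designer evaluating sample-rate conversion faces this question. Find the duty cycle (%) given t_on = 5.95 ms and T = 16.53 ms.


Duty cycle as a percentage:
DC = (t_on / T) * 100
   = (5.95 / 16.53) * 100
   = 0.359952 * 100
   = 36.0 %

36.0 %


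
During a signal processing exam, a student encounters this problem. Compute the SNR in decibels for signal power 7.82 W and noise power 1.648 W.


SNR in decibels:
SNR = 10 * log10(Ps / Pn)
    = 10 * log10(7.82 / 1.648)
    = 10 * log10(4.7451)
    = 10 * 0.6762
    = 6.76 dB

6.76 dB


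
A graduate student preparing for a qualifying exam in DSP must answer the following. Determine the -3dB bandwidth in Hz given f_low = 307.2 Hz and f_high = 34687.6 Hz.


Bandwidth is the difference of -3dB frequencies:
BW = f_high - f_low
   = 34687.6 - 307.2
   = 34380.4 Hz

34380.4 Hz


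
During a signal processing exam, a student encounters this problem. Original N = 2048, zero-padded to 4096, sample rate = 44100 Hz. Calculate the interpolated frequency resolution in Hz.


Frequency resolution after zero-padding:
N_padded = 2048 * 2 = 4096
df = fs / N_padded
   = 44100 / 4096
   = 10.7666 Hz

10.7666 Hz


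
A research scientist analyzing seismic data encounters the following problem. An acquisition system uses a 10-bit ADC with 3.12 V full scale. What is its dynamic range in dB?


Dynamic range from full-scale to LSB:
V_min = V_max / 2^bits = 3.12 / 2^10
DR = 20 * log10(V_max / V_min)
   = 20 * log10(2^10)
   = 20 * 10 * log10(2)
   = 60.21 dB

60.21 dB


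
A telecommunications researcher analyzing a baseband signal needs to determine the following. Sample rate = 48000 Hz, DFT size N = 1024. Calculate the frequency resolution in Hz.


DFT frequency resolution:
df = fs / N
   = 48000 / 1024
   = 46.875 Hz

46.875 Hz


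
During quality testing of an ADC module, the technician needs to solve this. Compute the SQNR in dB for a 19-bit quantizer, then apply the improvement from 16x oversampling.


Step 1 — baseline SQNR at Nyquist:
SQNR_base = 6.02*N + 1.76
          = 6.02*19 + 1.76
          = 116.14 dB

Step 2 — oversampling processing gain:
G = 10*log10(OSR) = 10*log10(16) = 12.04 dB

Step 3 — total:
SQNR_total = 116.14 + 12.04 = 128.18 dB

Base SQNR = 116.14 dB; oversampled SQNR = 128.18 dB


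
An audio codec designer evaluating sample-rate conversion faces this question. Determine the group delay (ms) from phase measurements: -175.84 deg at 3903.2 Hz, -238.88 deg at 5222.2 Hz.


Group delay from phase difference:
tau = -d(phi)/d(omega)
d(phi) = -63.04 deg = -1.100256 rad
d(omega) = 2*pi*(5222.2 - 3903.2) = 8287.5214 rad/s
tau = -(-1.100256) / 8287.5214
    = 0.1328 ms

0.1328 ms


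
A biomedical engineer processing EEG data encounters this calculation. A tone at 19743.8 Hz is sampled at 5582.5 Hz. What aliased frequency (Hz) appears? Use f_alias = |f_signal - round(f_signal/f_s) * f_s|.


Compute the nearest integer multiple of fs to the signal:
n = round(19743.8 / 5582.5) = 4
f_alias = |19743.8 - 4 * 5582.5|
        = |19743.8 - 22330.0|
        = 2586.2 Hz

2586.2


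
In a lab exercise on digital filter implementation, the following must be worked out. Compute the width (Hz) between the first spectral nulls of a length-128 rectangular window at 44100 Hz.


Main lobe width for a rectangular window:
Width = 2 * fs / N
      = 2 * 44100 / 128
      = 88200 / 128
      = 689.062 Hz

689.062 Hz


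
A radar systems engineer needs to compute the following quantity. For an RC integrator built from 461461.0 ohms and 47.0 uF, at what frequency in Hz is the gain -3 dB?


Cutoff frequency of a first-order RC filter:
fc = 1 / (2 * pi * R * C)
C = 47.0 uF = 4.7e-05 F
fc = 1 / (2 * pi * 461461.0 * 4.7e-05)
   = 1 / 136.27391382671
   = 0.007338 Hz

0.007338 Hz


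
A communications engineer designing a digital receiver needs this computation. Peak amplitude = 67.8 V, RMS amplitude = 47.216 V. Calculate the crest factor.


Crest factor is the ratio of peak to RMS:
CF = V_peak / V_rms
   = 67.8 / 47.216
   = 1.436

1.436


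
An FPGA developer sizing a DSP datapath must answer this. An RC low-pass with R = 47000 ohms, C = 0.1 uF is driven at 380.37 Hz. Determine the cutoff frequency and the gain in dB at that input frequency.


Step 1 — cutoff frequency:
fc = 1 / (2*pi*R*C)
C = 0.1 uF = 1e-07 F
fc = 1 / (2*pi*47000*1e-07)
   = 33.8628 Hz

Step 2 — magnitude at f = 380.37 Hz:
|H(f)| = 1 / sqrt(1 + (f/fc)^2)
f/fc = 380.37 / 33.8628 = 11.23268
|H| = 1 / sqrt(1 + 126.1731) = 0.0886752
|H|_dB = 20*log10(0.0886752) = -21.04 dB

fc = 33.8628 Hz; |H(380.37 Hz)| = -21.04 dB


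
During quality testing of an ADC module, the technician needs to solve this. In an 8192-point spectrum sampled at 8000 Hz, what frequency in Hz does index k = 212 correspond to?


Frequency of DFT bin k:
f_k = k * fs / N
    = 212 * 8000 / 8192
    = 1696000 / 8192
    = 207.031 Hz

207.031 Hz


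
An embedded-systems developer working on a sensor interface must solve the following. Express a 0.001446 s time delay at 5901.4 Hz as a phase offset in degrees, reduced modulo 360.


Phase shift from frequency and time delay:
phi = 360 * f * t_delay
    = 360 * 5901.4 * 0.001446
    = 3072.03 degrees
    mod 360 = 192.03 degrees

192.03 degrees


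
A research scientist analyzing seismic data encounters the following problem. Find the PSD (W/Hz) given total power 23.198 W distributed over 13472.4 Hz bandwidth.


Power spectral density:
PSD = P / BW
    = 23.198 / 13472.4
    = 0.00172189 W/Hz

0.00172189 W/Hz


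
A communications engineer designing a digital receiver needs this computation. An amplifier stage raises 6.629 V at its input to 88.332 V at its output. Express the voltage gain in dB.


Voltage gain in dB:
G = 20 * log10(Vout / Vin)
  = 20 * log10(88.332 / 6.629)
  = 20 * log10(13.325087)
  = 20 * 1.12467
  = 22.49 dB

22.49 dB


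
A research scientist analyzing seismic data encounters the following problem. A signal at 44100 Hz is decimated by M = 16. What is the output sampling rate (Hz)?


Decimation reduces the sample rate:
fs_out = fs_in / M
       = 44100 / 16
       = 2756.25 Hz

2756.25 Hz


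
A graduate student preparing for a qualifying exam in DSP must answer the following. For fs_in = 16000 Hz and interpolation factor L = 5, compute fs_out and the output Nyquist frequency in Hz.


Step 1 — output sample rate after interpolation by L:
fs_out = L * fs_in = 5 * 16000 = 80000 Hz

Step 2 — Nyquist frequency of the output stream:
f_Nyq = fs_out / 2 = 80000 / 2 = 40000.0 Hz

fs_out = 80000 Hz; f_Nyquist = 40000.0 Hz


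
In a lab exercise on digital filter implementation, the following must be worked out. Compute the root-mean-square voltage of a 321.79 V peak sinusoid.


RMS voltage for a sinusoidal waveform:
V_rms = V_peak / sqrt(2)
      = 321.79 / 1.414214
      = 227.54 V

227.54 V


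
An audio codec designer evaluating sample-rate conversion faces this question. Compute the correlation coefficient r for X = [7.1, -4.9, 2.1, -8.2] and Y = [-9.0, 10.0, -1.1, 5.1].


Pearson correlation coefficient (population):
r = cov(X,Y) / (std(X) * std(Y))
Mean X = -0.975, Mean Y = 1.25
Cov(X,Y) = -38.03875
Std(X) = 5.963797, Std(Y) = 7.105807
r = -0.8976

-0.8976


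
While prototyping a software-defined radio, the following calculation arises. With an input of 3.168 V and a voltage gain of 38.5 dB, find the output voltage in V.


Output voltage from dB gain:
V_out = V_in * 10^(gain_dB / 20)
      = 3.168 * 10^(38.5 / 20)
      = 3.168 * 84.139514
      = 266.554 V

266.554 V


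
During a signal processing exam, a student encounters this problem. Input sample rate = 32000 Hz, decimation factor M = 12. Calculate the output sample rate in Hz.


Decimation reduces the sample rate:
fs_out = fs_in / M
       = 32000 / 12
       = 2666.6667 Hz

2666.6667 Hz


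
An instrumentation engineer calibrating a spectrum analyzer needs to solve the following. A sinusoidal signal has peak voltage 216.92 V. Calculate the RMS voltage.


RMS voltage for a sinusoidal waveform:
V_rms = V_peak / sqrt(2)
      = 216.92 / 1.414214
      = 153.386 V

153.386 V


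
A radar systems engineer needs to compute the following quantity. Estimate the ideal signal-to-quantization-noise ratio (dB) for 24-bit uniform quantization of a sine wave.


Theoretical SNR for a full-scale sinusoid:
SNR = 6.02 * N + 1.76
    = 6.02 * 24 + 1.76
    = 144.48 + 1.76
    = 146.24 dB

146.24 dB


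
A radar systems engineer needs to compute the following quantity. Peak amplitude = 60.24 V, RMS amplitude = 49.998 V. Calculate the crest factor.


Crest factor is the ratio of peak to RMS:
CF = V_peak / V_rms
   = 60.24 / 49.998
   = 1.2048

1.2048


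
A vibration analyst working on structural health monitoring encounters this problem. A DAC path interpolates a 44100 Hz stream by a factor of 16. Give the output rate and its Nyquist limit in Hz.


Step 1 — output sample rate after interpolation by L:
fs_out = L * fs_in = 16 * 44100 = 705600 Hz

Step 2 — Nyquist frequency of the output stream:
f_Nyq = fs_out / 2 = 705600 / 2 = 352800.0 Hz

fs_out = 705600 Hz; f_Nyquist = 352800.0 Hz


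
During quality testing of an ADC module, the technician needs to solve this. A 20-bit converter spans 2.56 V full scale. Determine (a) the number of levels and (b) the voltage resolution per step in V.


Step 1 — number of quantization levels:
L = 2^N = 2^20 = 1048576

Step 2 — LSB step size:
delta = Vfs / L
      = 2.56 / 1048576
      = 2.44e-06 V

Levels = 1048576; step size = 2.44e-06 V


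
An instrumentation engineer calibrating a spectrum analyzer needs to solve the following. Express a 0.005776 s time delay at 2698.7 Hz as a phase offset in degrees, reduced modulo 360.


Phase shift from frequency and time delay:
phi = 360 * f * t_delay
    = 360 * 2698.7 * 0.005776
    = 5611.57 degrees
    mod 360 = 211.57 degrees

211.57 degrees


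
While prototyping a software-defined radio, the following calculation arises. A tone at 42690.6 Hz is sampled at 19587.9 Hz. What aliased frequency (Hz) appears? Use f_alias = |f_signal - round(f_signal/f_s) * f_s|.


Compute the nearest integer multiple of fs to the signal:
n = round(42690.6 / 19587.9) = 2
f_alias = |42690.6 - 2 * 19587.9|
        = |42690.6 - 39175.8|
        = 3514.8 Hz

3514.8


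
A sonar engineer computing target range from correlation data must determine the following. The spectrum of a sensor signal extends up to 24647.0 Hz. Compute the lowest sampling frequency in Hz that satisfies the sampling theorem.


The Nyquist rate is twice the maximum frequency component.
fs_min = 2 * fmax
      = 2 * 24647.0
      = 49294.0 Hz

49294.0


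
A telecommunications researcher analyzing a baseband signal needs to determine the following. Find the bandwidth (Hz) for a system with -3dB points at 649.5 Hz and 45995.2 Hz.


Bandwidth is the difference of -3dB frequencies:
BW = f_high - f_low
   = 45995.2 - 649.5
   = 45345.7 Hz

45345.7 Hz


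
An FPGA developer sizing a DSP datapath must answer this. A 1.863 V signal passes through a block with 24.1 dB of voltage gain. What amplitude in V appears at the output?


Output voltage from dB gain:
V_out = V_in * 10^(gain_dB / 20)
      = 1.863 * 10^(24.1 / 20)
      = 1.863 * 16.032454
      = 29.8685 V

29.8685 V


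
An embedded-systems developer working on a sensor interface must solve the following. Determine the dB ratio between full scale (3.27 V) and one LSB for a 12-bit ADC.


Dynamic range from full-scale to LSB:
V_min = V_max / 2^bits = 3.27 / 2^12
DR = 20 * log10(V_max / V_min)
   = 20 * log10(2^12)
   = 20 * 12 * log10(2)
   = 72.25 dB

72.25 dB


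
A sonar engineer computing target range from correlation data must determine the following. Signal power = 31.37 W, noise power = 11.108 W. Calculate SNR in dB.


SNR in decibels:
SNR = 10 * log10(Ps / Pn)
    = 10 * log10(31.37 / 11.108)
    = 10 * log10(2.8241)
    = 10 * 0.4509
    = 4.51 dB

4.51 dB


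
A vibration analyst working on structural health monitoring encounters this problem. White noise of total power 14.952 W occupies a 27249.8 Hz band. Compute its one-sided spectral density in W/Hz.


Power spectral density:
PSD = P / BW
    = 14.952 / 27249.8
    = 0.0005487 W/Hz

0.0005487 W/Hz


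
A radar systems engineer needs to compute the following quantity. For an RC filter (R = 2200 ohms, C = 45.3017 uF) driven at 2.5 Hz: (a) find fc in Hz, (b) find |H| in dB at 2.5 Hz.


Step 1 — cutoff frequency:
fc = 1 / (2*pi*R*C)
C = 45.3017 uF = 4.53017e-05 F
fc = 1 / (2*pi*2200*4.53017e-05)
   = 1.59692 Hz

Step 2 — magnitude at f = 2.5 Hz:
|H(f)| = 1 / sqrt(1 + (f/fc)^2)
f/fc = 2.5 / 1.59692 = 1.565514
|H| = 1 / sqrt(1 + 2.450834) = 0.5383168
|H|_dB = 20*log10(0.5383168) = -5.38 dB

fc = 1.59692 Hz; |H(2.5 Hz)| = -5.38 dB


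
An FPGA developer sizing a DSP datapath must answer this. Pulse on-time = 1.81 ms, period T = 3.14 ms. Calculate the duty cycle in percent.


Duty cycle as a percentage:
DC = (t_on / T) * 100
   = (1.81 / 3.14) * 100
   = 0.576433 * 100
   = 57.64 %

57.64 %


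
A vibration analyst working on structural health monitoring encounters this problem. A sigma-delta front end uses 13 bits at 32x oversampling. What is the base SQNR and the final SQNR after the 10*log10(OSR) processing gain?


Step 1 — baseline SQNR at Nyquist:
SQNR_base = 6.02*N + 1.76
          = 6.02*13 + 1.76
          = 80.02 dB

Step 2 — oversampling processing gain:
G = 10*log10(OSR) = 10*log10(32) = 15.05 dB

Step 3 — total:
SQNR_total = 80.02 + 15.05 = 95.07 dB

Base SQNR = 80.02 dB; oversampled SQNR = 95.07 dB


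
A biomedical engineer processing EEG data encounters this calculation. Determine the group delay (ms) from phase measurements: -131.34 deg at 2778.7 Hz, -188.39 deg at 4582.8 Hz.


Group delay from phase difference:
tau = -d(phi)/d(omega)
d(phi) = -57.05 deg = -0.99571 rad
d(omega) = 2*pi*(4582.8 - 2778.7) = 11335.4946 rad/s
tau = -(-0.99571) / 11335.4946
    = 0.0878 ms

0.0878 ms


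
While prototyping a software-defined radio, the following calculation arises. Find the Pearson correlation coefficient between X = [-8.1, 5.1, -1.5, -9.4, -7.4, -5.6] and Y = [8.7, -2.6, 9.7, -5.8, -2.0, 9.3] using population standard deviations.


Pearson correlation coefficient (population):
r = cov(X,Y) / (std(X) * std(Y))
Mean X = -4.4833, Mean Y = 2.8833
Cov(X,Y) = -0.579722
Std(X) = 4.96233, Std(Y) = 6.465142
r = -0.0181

-0.0181


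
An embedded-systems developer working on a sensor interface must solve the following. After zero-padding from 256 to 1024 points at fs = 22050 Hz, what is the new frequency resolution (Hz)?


Frequency resolution after zero-padding:
N_padded = 256 * 4 = 1024
df = fs / N_padded
   = 22050 / 1024
   = 21.5332 Hz

21.5332 Hz


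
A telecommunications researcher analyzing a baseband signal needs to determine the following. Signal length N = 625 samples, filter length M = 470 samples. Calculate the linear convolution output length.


Linear convolution output length:
L = N + M - 1
  = 625 + 470 - 1
  = 1094 samples

1094


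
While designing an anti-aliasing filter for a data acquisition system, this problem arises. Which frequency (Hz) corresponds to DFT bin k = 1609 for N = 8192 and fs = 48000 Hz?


Frequency of DFT bin k:
f_k = k * fs / N
    = 1609 * 48000 / 8192
    = 77232000 / 8192
    = 9427.734 Hz

9427.734 Hz


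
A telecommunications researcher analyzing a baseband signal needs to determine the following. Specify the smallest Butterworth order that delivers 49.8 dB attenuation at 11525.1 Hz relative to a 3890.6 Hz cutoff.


Butterworth filter order formula:
n = log10(10^(A/10) - 1) / (2 * log10(f_stop/f_pass))
10^(49.8/10) - 1 = 95498.2586
f_stop/f_pass = 11525.1 / 3890.6 = 2.9623
n = 5.2796 -> ceil = 6

6


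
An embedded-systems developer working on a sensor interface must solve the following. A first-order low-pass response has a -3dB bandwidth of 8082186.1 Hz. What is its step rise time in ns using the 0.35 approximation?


Rise time from bandwidth relationship:
tr = 0.35 / BW
   = 0.35 / 8082186.1
   = 4.330511518e-08 s
   = 43.3051 ns

43.3051 ns


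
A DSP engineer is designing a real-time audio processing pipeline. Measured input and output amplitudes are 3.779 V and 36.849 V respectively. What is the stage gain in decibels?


Voltage gain in dB:
G = 20 * log10(Vout / Vin)
  = 20 * log10(36.849 / 3.779)
  = 20 * log10(9.750992)
  = 20 * 0.989049
  = 19.78 dB

19.78 dB


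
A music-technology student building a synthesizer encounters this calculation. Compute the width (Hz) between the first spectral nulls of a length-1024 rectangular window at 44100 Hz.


Main lobe width for a rectangular window:
Width = 2 * fs / N
      = 2 * 44100 / 1024
      = 88200 / 1024
      = 86.133 Hz

86.133 Hz


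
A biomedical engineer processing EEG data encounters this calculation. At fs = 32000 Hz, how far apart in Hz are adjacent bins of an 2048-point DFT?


DFT frequency resolution:
df = fs / N
   = 32000 / 2048
   = 15.625 Hz

15.625 Hz


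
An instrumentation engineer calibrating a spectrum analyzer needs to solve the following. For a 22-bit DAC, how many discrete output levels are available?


Number of quantization levels = 2^N
= 2^22
= 4194304

4194304


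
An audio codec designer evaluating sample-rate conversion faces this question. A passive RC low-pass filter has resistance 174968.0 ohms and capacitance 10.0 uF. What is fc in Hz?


Cutoff frequency of a first-order RC filter:
fc = 1 / (2 * pi * R * C)
C = 10.0 uF = 1e-05 F
fc = 1 / (2 * pi * 174968.0 * 1e-05)
   = 1 / 10.993563668266
   = 0.090962 Hz

0.090962 Hz


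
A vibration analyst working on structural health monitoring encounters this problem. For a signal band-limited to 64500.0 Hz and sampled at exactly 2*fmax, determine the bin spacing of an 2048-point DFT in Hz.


Step 1 — Nyquist sampling rate:
fs = 2 * fmax = 2 * 64500.0 = 129000.0 Hz

Step 2 — DFT bin spacing:
df = fs / N = 129000.0 / 2048 = 62.9883 Hz

62.9883 Hz


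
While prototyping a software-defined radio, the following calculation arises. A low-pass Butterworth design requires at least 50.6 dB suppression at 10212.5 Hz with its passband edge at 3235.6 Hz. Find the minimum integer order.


Butterworth filter order formula:
n = log10(10^(A/10) - 1) / (2 * log10(f_stop/f_pass))
10^(50.6/10) - 1 = 114814.3621
f_stop/f_pass = 10212.5 / 3235.6 = 3.1563
n = 5.0683 -> ceil = 6

6


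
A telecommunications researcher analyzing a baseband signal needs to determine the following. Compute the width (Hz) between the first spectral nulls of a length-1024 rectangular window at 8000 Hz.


Main lobe width for a rectangular window:
Width = 2 * fs / N
      = 2 * 8000 / 1024
      = 16000 / 1024
      = 15.625 Hz

15.625 Hz


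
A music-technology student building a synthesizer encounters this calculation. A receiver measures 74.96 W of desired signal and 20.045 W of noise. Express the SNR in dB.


SNR in decibels:
SNR = 10 * log10(Ps / Pn)
    = 10 * log10(74.96 / 20.045)
    = 10 * log10(3.7396)
    = 10 * 0.5728
    = 5.73 dB

5.73 dB


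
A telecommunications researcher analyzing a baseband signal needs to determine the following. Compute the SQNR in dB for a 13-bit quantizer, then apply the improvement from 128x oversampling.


Step 1 — baseline SQNR at Nyquist:
SQNR_base = 6.02*N + 1.76
          = 6.02*13 + 1.76
          = 80.02 dB

Step 2 — oversampling processing gain:
G = 10*log10(OSR) = 10*log10(128) = 21.07 dB

Step 3 — total:
SQNR_total = 80.02 + 21.07 = 101.09 dB

Base SQNR = 80.02 dB; oversampled SQNR = 101.09 dB


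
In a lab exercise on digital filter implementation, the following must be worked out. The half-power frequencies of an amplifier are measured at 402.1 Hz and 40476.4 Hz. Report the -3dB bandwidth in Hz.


Bandwidth is the difference of -3dB frequencies:
BW = f_high - f_low
   = 40476.4 - 402.1
   = 40074.3 Hz

40074.3 Hz


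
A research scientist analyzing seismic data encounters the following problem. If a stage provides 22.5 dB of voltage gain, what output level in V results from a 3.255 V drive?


Output voltage from dB gain:
V_out = V_in * 10^(gain_dB / 20)
      = 3.255 * 10^(22.5 / 20)
      = 3.255 * 13.335214
      = 43.4061 V

43.4061 V


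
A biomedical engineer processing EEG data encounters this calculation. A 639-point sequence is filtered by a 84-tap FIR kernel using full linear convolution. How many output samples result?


Linear convolution output length:
L = N + M - 1
  = 639 + 84 - 1
  = 722 samples

722


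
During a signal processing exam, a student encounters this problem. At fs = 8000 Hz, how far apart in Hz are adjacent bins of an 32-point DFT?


DFT frequency resolution:
df = fs / N
   = 8000 / 32
   = 250.0 Hz

250.0 Hz


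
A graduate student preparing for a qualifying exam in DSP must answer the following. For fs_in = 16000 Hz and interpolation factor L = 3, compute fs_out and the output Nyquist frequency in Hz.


Step 1 — output sample rate after interpolation by L:
fs_out = L * fs_in = 3 * 16000 = 48000 Hz

Step 2 — Nyquist frequency of the output stream:
f_Nyq = fs_out / 2 = 48000 / 2 = 24000.0 Hz

fs_out = 48000 Hz; f_Nyquist = 24000.0 Hz


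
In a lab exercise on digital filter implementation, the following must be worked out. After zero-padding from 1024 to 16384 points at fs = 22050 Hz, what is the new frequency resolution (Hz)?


Frequency resolution after zero-padding:
N_padded = 1024 * 16 = 16384
df = fs / N_padded
   = 22050 / 16384
   = 1.3458 Hz

1.3458 Hz


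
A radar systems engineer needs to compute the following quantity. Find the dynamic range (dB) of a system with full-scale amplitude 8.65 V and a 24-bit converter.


Dynamic range from full-scale to LSB:
V_min = V_max / 2^bits = 8.65 / 2^24
DR = 20 * log10(V_max / V_min)
   = 20 * log10(2^24)
   = 20 * 24 * log10(2)
   = 144.49 dB

144.49 dB


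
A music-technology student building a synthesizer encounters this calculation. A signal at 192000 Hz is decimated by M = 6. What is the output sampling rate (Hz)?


Decimation reduces the sample rate:
fs_out = fs_in / M
       = 192000 / 6
       = 32000.0 Hz

32000.0 Hz


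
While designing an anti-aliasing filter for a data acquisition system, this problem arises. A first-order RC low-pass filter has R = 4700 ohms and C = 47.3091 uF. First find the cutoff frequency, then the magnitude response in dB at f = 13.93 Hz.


Step 1 — cutoff frequency:
fc = 1 / (2*pi*R*C)
C = 47.3091 uF = 4.73091e-05 F
fc = 1 / (2*pi*4700*4.73091e-05)
   = 0.715777 Hz

Step 2 — magnitude at f = 13.93 Hz:
|H(f)| = 1 / sqrt(1 + (f/fc)^2)
f/fc = 13.93 / 0.715777 = 19.461369
|H| = 1 / sqrt(1 + 378.744883) = 0.0513161
|H|_dB = 20*log10(0.0513161) = -25.79 dB

fc = 0.715777 Hz; |H(13.93 Hz)| = -25.79 dB


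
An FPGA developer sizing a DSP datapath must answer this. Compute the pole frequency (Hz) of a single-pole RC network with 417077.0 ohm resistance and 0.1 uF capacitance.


Cutoff frequency of a first-order RC filter:
fc = 1 / (2 * pi * R * C)
C = 0.1 uF = 1e-07 F
fc = 1 / (2 * pi * 417077.0 * 1e-07)
   = 1 / 0.26205720783625
   = 3.815961 Hz

3.815961 Hz


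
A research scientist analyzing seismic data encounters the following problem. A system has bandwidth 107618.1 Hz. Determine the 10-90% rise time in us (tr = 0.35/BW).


Rise time from bandwidth relationship:
tr = 0.35 / BW
   = 0.35 / 107618.1
   = 3.252241026e-06 s
   = 3.2522 us

3.2522 us


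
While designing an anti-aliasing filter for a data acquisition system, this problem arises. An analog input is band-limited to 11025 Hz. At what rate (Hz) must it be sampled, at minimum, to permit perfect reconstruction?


The Nyquist rate is twice the maximum frequency component.
fs_min = 2 * fmax
      = 2 * 11025
      = 22050 Hz

22050


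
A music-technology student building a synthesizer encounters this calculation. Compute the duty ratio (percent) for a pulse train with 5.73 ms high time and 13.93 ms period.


Duty cycle as a percentage:
DC = (t_on / T) * 100
   = (5.73 / 13.93) * 100
   = 0.411342 * 100
   = 41.13 %

41.13 %


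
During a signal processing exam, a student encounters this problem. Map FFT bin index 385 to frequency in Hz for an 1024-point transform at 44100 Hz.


Frequency of DFT bin k:
f_k = k * fs / N
    = 385 * 44100 / 1024
    = 16978500 / 1024
    = 16580.566 Hz

16580.566 Hz


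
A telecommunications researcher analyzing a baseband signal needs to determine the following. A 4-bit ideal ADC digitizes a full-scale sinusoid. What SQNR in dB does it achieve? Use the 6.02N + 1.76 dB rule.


Theoretical SNR for a full-scale sinusoid:
SNR = 6.02 * N + 1.76
    = 6.02 * 4 + 1.76
    = 24.08 + 1.76
    = 25.84 dB

25.84 dB


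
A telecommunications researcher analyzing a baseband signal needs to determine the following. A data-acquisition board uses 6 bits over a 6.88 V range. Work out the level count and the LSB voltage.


Step 1 — number of quantization levels:
L = 2^N = 2^6 = 64

Step 2 — LSB step size:
delta = Vfs / L
      = 6.88 / 64
      = 0.1075 V

Levels = 64; step size = 0.1075 V


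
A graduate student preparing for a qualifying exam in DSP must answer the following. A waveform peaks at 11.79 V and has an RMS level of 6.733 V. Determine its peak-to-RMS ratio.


Crest factor is the ratio of peak to RMS:
CF = V_peak / V_rms
   = 11.79 / 6.733
   = 1.7511

1.7511


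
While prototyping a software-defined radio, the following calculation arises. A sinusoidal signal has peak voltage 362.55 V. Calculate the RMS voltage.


RMS voltage for a sinusoidal waveform:
V_rms = V_peak / sqrt(2)
      = 362.55 / 1.414214
      = 256.362 V

256.362 V


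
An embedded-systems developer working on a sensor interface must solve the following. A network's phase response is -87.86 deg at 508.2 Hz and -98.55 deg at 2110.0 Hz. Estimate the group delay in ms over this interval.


Group delay from phase difference:
tau = -d(phi)/d(omega)
d(phi) = -10.69 deg = -0.186576 rad
d(omega) = 2*pi*(2110.0 - 508.2) = 10064.4062 rad/s
tau = -(-0.186576) / 10064.4062
    = 0.0185 ms

0.0185 ms


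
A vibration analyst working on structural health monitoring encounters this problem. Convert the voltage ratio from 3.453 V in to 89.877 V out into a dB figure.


Voltage gain in dB:
G = 20 * log10(Vout / Vin)
  = 20 * log10(89.877 / 3.453)
  = 20 * log10(26.028671)
  = 20 * 1.415452
  = 28.31 dB

28.31 dB


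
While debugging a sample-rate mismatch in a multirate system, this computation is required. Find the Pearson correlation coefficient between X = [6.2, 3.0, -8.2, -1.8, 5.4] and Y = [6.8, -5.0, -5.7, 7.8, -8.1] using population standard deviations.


Pearson correlation coefficient (population):
r = cov(X,Y) / (std(X) * std(Y))
Mean X = 0.92, Mean Y = -0.84
Cov(X,Y) = 3.9968
Std(X) = 5.345054, Std(Y) = 6.732785
r = 0.1111

0.1111


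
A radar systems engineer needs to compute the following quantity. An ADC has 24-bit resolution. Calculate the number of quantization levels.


Number of quantization levels = 2^N
= 2^24
= 16777216

16777216


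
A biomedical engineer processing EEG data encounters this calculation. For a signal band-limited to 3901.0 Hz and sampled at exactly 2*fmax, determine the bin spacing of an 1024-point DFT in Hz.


Step 1 — Nyquist sampling rate:
fs = 2 * fmax = 2 * 3901.0 = 7802.0 Hz

Step 2 — DFT bin spacing:
df = fs / N = 7802.0 / 1024 = 7.6191 Hz

7.6191 Hz


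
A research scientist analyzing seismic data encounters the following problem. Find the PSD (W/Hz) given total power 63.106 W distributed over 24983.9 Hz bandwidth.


Power spectral density:
PSD = P / BW
    = 63.106 / 24983.9
    = 0.00252587 W/Hz

0.00252587 W/Hz


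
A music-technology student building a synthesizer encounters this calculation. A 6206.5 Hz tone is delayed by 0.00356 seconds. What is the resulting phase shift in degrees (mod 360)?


Phase shift from frequency and time delay:
phi = 360 * f * t_delay
    = 360 * 6206.5 * 0.00356
    = 7954.25 degrees
    mod 360 = 34.25 degrees

34.25 degrees


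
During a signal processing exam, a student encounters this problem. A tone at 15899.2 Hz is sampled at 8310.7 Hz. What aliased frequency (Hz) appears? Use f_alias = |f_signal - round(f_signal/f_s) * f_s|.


Compute the nearest integer multiple of fs to the signal:
n = round(15899.2 / 8310.7) = 2
f_alias = |15899.2 - 2 * 8310.7|
        = |15899.2 - 16621.4|
        = 722.2 Hz

722.2


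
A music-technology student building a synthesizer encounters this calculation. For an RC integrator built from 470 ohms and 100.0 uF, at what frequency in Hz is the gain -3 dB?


Cutoff frequency of a first-order RC filter:
fc = 1 / (2 * pi * R * C)
C = 100.0 uF = 0.0001 F
fc = 1 / (2 * pi * 470 * 0.0001)
   = 1 / 0.29530970943744
   = 3.386275 Hz

3.386275 Hz


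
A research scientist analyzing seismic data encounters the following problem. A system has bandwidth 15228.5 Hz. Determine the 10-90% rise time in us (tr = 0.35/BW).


Rise time from bandwidth relationship:
tr = 0.35 / BW
   = 0.35 / 15228.5
   = 2.298322225e-05 s
   = 22.9832 us

22.9832 us


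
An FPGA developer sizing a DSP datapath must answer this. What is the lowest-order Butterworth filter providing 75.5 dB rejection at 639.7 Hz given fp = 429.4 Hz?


Butterworth filter order formula:
n = log10(10^(A/10) - 1) / (2 * log10(f_stop/f_pass))
10^(75.5/10) - 1 = 35481337.9234
f_stop/f_pass = 639.7 / 429.4 = 1.4898
n = 21.8064 -> ceil = 22

22


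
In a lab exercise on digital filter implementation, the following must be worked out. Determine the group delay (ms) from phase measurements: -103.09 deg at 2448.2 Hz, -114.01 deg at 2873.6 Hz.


Group delay from phase difference:
tau = -d(phi)/d(omega)
d(phi) = -10.92 deg = -0.19059 rad
d(omega) = 2*pi*(2873.6 - 2448.2) = 2672.867 rad/s
tau = -(-0.19059) / 2672.867
    = 0.0713 ms

0.0713 ms


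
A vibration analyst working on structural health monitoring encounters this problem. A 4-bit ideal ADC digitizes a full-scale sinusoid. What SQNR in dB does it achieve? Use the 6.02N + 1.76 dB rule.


Theoretical SNR for a full-scale sinusoid:
SNR = 6.02 * N + 1.76
    = 6.02 * 4 + 1.76
    = 24.08 + 1.76
    = 25.84 dB

25.84 dB


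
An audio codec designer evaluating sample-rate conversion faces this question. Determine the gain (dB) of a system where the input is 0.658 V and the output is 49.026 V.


Voltage gain in dB:
G = 20 * log10(Vout / Vin)
  = 20 * log10(49.026 / 0.658)
  = 20 * log10(74.507599)
  = 20 * 1.872201
  = 37.44 dB

37.44 dB


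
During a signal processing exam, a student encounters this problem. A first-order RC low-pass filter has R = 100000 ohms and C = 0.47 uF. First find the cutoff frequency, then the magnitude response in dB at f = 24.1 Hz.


Step 1 — cutoff frequency:
fc = 1 / (2*pi*R*C)
C = 0.47 uF = 4.7e-07 F
fc = 1 / (2*pi*100000*4.7e-07)
   = 3.38628 Hz

Step 2 — magnitude at f = 24.1 Hz:
|H(f)| = 1 / sqrt(1 + (f/fc)^2)
f/fc = 24.1 / 3.38628 = 7.116954
|H| = 1 / sqrt(1 + 50.651034) = 0.1391427
|H|_dB = 20*log10(0.1391427) = -17.13 dB

fc = 3.38628 Hz; |H(24.1 Hz)| = -17.13 dB


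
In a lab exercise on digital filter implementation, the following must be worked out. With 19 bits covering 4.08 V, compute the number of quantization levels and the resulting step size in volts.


Step 1 — number of quantization levels:
L = 2^N = 2^19 = 524288

Step 2 — LSB step size:
delta = Vfs / L
      = 4.08 / 524288
      = 7.78e-06 V

Levels = 524288; step size = 7.78e-06 V


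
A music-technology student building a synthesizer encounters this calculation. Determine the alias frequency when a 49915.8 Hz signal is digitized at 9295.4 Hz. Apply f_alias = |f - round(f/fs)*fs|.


Compute the nearest integer multiple of fs to the signal:
n = round(49915.8 / 9295.4) = 5
f_alias = |49915.8 - 5 * 9295.4|
        = |49915.8 - 46477.0|
        = 3438.8 Hz

3438.8


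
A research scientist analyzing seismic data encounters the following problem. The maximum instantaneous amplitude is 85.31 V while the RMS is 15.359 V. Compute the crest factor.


Crest factor is the ratio of peak to RMS:
CF = V_peak / V_rms
   = 85.31 / 15.359
   = 5.5544

5.5544


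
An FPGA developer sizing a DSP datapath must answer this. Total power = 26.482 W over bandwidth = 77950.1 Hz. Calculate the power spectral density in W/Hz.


Power spectral density:
PSD = P / BW
    = 26.482 / 77950.1
    = 0.00033973 W/Hz

0.00033973 W/Hz


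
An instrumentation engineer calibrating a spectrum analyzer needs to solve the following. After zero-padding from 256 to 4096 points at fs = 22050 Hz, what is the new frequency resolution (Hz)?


Frequency resolution after zero-padding:
N_padded = 256 * 16 = 4096
df = fs / N_padded
   = 22050 / 4096
   = 5.3833 Hz

5.3833 Hz


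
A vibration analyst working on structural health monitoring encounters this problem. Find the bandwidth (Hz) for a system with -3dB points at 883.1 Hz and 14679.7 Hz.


Bandwidth is the difference of -3dB frequencies:
BW = f_high - f_low
   = 14679.7 - 883.1
   = 13796.6 Hz

13796.6 Hz


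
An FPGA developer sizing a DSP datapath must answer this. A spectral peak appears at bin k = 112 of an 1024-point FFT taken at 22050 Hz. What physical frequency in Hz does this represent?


Frequency of DFT bin k:
f_k = k * fs / N
    = 112 * 22050 / 1024
    = 2469600 / 1024
    = 2411.719 Hz

2411.719 Hz


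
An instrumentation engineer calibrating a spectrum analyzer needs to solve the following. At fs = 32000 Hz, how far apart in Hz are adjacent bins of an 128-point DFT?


DFT frequency resolution:
df = fs / N
   = 32000 / 128
   = 250.0 Hz

250.0 Hz


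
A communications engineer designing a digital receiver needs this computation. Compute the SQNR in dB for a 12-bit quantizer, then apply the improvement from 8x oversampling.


Step 1 — baseline SQNR at Nyquist:
SQNR_base = 6.02*N + 1.76
          = 6.02*12 + 1.76
          = 74.0 dB

Step 2 — oversampling processing gain:
G = 10*log10(OSR) = 10*log10(8) = 9.03 dB

Step 3 — total:
SQNR_total = 74.0 + 9.03 = 83.03 dB

Base SQNR = 74.0 dB; oversampled SQNR = 83.03 dB


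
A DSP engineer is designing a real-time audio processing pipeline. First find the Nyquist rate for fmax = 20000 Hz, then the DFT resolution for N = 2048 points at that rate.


Step 1 — Nyquist sampling rate:
fs = 2 * fmax = 2 * 20000 = 40000 Hz

Step 2 — DFT bin spacing:
df = fs / N = 40000 / 2048 = 19.5312 Hz

19.5312 Hz


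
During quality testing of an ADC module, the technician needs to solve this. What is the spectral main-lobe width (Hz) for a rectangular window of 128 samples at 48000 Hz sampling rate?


Main lobe width for a rectangular window:
Width = 2 * fs / N
      = 2 * 48000 / 128
      = 96000 / 128
      = 750.0 Hz

750.0 Hz


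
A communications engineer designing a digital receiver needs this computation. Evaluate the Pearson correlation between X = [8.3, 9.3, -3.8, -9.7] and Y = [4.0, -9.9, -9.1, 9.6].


Pearson correlation coefficient (population):
r = cov(X,Y) / (std(X) * std(Y))
Mean X = 1.025, Mean Y = -1.35
Cov(X,Y) = -27.96875
Std(X) = 8.057721, Std(Y) = 8.391811
r = -0.4136

-0.4136
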